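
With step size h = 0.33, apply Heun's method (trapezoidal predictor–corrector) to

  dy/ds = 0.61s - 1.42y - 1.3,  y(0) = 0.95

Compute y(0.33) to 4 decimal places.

0.3139

Heun: k1 = f(s_n, y_n); k2 = f(s_n + h, y_n + h·k1); y_{n+1} = y_n + (h/2)·(k1 + k2).
s=0.000000, y=0.950000:
  k1 = f(0.000000, 0.950000) = -2.649000
  k2 = f(0.330000, 0.075830) = -1.206379
  y ← 0.950000 + (0.33/2)·(-2.649000 + (-1.206379)) = 0.313863
y(0.33) ≈ 0.3139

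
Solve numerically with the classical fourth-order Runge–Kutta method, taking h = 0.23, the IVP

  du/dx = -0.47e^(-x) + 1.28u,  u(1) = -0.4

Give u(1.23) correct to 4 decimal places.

RK4: k1 = f(x_n, u_n); k2 = f(x_n + h/2, u_n + (h/2)·k1); k3 = f(x_n + h/2, u_n + (h/2)·k2); k4 = f(x_n + h, u_n + h·k3); u_{n+1} = u_n + (h/6)·(k1 + 2k2 + 2k3 + k4).
x=1.000000, u=-0.400000:
  k1 = f(1.000000, -0.400000) = -0.684903
  k2 = f(1.115000, -0.478764) = -0.766938
  k3 = f(1.115000, -0.488198) = -0.779013
  k4 = f(1.230000, -0.579173) = -0.878719
  u ← -0.400000 + (0.23/6)·(k1 + 2k2 + 2k3 + k4) = -0.578462
u(1.23) ≈ -0.5785

-0.5785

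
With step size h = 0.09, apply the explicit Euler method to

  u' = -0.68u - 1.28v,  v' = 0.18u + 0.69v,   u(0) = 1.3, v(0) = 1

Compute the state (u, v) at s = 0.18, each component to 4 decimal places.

Euler on (u,v): u_{n+1} = u_n + h·u', v_{n+1} = v_n + h·v'.
0.000000: (1.300000, 1.000000); f=(-2.164000, 0.924000) → (1.105240, 1.083160)
0.090000: (1.105240, 1.083160); f=(-2.138008, 0.946324) → (0.912819, 1.168329)
(u(0.18), v(0.18)) ≈ (0.9128, 1.1683)

0.9128, 1.1683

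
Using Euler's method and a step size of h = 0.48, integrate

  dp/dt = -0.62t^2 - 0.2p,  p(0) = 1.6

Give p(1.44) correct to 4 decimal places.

Euler: p_{n+1} = p_n + h·f(t_n, p_n).
t=0.000000, p=1.600000: f=-0.320000 → p ← 1.600000 + 0.48·(-0.320000) = 1.446400
t=0.480000, p=1.446400: f=-0.432128 → p ← 1.446400 + 0.48·(-0.432128) = 1.238979
t=0.960000, p=1.238979: f=-0.819188 → p ← 1.238979 + 0.48·(-0.819188) = 0.845768
p(1.44) ≈ 0.8458

0.8458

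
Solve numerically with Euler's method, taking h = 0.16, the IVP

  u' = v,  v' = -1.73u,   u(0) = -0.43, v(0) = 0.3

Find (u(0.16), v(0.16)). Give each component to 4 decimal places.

-0.3820, 0.4190

Euler on (u,v): u_{n+1} = u_n + h·u', v_{n+1} = v_n + h·v'.
0.000000: (-0.430000, 0.300000); f=(0.300000, 0.743900) → (-0.382000, 0.419024)
(u(0.16), v(0.16)) ≈ (-0.3820, 0.4190)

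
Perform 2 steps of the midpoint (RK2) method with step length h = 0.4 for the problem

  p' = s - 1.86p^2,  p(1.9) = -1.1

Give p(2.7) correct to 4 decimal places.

-1.7935

Midpoint: k1 = f(s_n, p_n); k2 = f(s_n + h/2, p_n + (h/2)·k1); p_{n+1} = p_n + h·k2.
s=1.900000, p=-1.100000:
  k1 = f(1.900000, -1.100000) = -0.350600
  k2 = f(2.100000, -1.170120) = -0.446676
  p ← -1.100000 + 0.4·(-0.446676) = -1.278671
s=2.300000, p=-1.278671:
  k1 = f(2.300000, -1.278671) = -0.741097
  k2 = f(2.500000, -1.426890) = -1.286987
  p ← -1.278671 + 0.4·(-1.286987) = -1.793466
p(2.7) ≈ -1.7935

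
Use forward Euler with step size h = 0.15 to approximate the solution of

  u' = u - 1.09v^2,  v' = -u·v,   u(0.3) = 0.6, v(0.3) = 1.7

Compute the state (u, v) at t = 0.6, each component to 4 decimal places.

-0.1412, 1.4965

Euler on (u,v): u_{n+1} = u_n + h·u', v_{n+1} = v_n + h·v'.
0.300000: (0.600000, 1.700000); f=(-2.550100, -1.020000) → (0.217485, 1.547000)
0.450000: (0.217485, 1.547000); f=(-2.391113, -0.336449) → (-0.141182, 1.496533)
(u(0.6), v(0.6)) ≈ (-0.1412, 1.4965)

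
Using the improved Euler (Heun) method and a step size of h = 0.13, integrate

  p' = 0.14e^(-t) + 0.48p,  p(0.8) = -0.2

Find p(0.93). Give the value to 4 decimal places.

Heun: k1 = f(t_n, p_n); k2 = f(t_n + h, p_n + h·k1); p_{n+1} = p_n + (h/2)·(k1 + k2).
t=0.800000, p=-0.200000:
  k1 = f(0.800000, -0.200000) = -0.033094
  k2 = f(0.930000, -0.204302) = -0.042828
  p ← -0.200000 + (0.13/2)·(-0.033094 + (-0.042828)) = -0.204935
p(0.93) ≈ -0.2049

-0.2049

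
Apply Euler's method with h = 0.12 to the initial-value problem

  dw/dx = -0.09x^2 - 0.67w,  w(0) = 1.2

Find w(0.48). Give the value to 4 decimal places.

Euler: w_{n+1} = w_n + h·f(x_n, w_n).
x=0.000000, w=1.200000: f=-0.804000 → w ← 1.200000 + 0.12·(-0.804000) = 1.103520
x=0.120000, w=1.103520: f=-0.740654 → w ← 1.103520 + 0.12·(-0.740654) = 1.014641
x=0.240000, w=1.014641: f=-0.684994 → w ← 1.014641 + 0.12·(-0.684994) = 0.932442
x=0.360000, w=0.932442: f=-0.636400 → w ← 0.932442 + 0.12·(-0.636400) = 0.856074
w(0.48) ≈ 0.8561

0.8561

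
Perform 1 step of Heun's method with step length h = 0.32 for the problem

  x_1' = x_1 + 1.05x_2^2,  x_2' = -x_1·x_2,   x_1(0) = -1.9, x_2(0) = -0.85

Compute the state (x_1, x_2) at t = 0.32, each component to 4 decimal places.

-2.1312, -1.6038

Heun on (x_1,x_2): k1 = f(t_n, state_n); k2 = f(t_n + h, state_n + h·k1); state_{n+1} = state_n + (h/2)·(k1 + k2).
0.000000: (-1.900000, -0.850000)
  k1 = (-1.141375, -1.615000)
  predictor → (-2.265240, -1.366800)
  k2 = (-0.303691, -3.096130)
  → (-2.131211, -1.603781)
(x_1(0.32), x_2(0.32)) ≈ (-2.1312, -1.6038)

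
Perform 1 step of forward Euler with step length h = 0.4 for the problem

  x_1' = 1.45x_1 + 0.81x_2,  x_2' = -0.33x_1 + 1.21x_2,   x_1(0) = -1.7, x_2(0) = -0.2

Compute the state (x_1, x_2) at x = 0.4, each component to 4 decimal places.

-2.7508, -0.0724

Euler on (x_1,x_2): x_1_{n+1} = x_1_n + h·x_1', x_2_{n+1} = x_2_n + h·x_2'.
0.000000: (-1.700000, -0.200000); f=(-2.627000, 0.319000) → (-2.750800, -0.072400)
(x_1(0.4), x_2(0.4)) ≈ (-2.7508, -0.0724)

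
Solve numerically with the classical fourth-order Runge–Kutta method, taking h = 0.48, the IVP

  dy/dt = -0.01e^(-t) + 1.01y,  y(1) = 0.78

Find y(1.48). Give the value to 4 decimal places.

RK4: k1 = f(t_n, y_n); k2 = f(t_n + h/2, y_n + (h/2)·k1); k3 = f(t_n + h/2, y_n + (h/2)·k2); k4 = f(t_n + h, y_n + h·k3); y_{n+1} = y_n + (h/6)·(k1 + 2k2 + 2k3 + k4).
t=1.000000, y=0.780000:
  k1 = f(1.000000, 0.780000) = 0.784121
  k2 = f(1.240000, 0.968189) = 0.974977
  k3 = f(1.240000, 1.013995) = 1.021241
  k4 = f(1.480000, 1.270195) = 1.280621
  y ← 0.780000 + (0.48/6)·(k1 + 2k2 + 2k3 + k4) = 1.264574
y(1.48) ≈ 1.2646

1.2646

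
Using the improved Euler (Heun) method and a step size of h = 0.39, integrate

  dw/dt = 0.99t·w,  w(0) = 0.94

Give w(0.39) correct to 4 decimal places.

Heun: k1 = f(t_n, w_n); k2 = f(t_n + h, w_n + h·k1); w_{n+1} = w_n + (h/2)·(k1 + k2).
t=0.000000, w=0.940000:
  k1 = f(0.000000, 0.940000) = 0.000000
  k2 = f(0.390000, 0.940000) = 0.362934
  w ← 0.940000 + (0.39/2)·(0.000000 + 0.362934) = 1.010772
w(0.39) ≈ 1.0108

1.0108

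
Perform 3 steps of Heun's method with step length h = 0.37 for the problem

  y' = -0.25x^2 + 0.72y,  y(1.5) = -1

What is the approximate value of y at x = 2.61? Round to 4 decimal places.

Heun: k1 = f(x_n, y_n); k2 = f(x_n + h, y_n + h·k1); y_{n+1} = y_n + (h/2)·(k1 + k2).
x=1.500000, y=-1.000000:
  k1 = f(1.500000, -1.000000) = -1.282500
  k2 = f(1.870000, -1.474525) = -1.935883
  y ← -1.000000 + (0.37/2)·(-1.282500 + (-1.935883)) = -1.595401
x=1.870000, y=-1.595401:
  k1 = f(1.870000, -1.595401) = -2.022914
  k2 = f(2.240000, -2.343879) = -2.941993
  y ← -1.595401 + (0.37/2)·(-2.022914 + (-2.941993)) = -2.513909
x=2.240000, y=-2.513909:
  k1 = f(2.240000, -2.513909) = -3.064414
  k2 = f(2.610000, -3.647742) = -4.329399
  y ← -2.513909 + (0.37/2)·(-3.064414 + (-4.329399)) = -3.881764
y(2.61) ≈ -3.8818

-3.8818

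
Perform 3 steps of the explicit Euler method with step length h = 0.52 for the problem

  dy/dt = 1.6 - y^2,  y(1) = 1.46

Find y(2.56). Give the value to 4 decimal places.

Euler: y_{n+1} = y_n + h·f(t_n, y_n).
t=1.000000, y=1.460000: f=-0.531600 → y ← 1.460000 + 0.52·(-0.531600) = 1.183568
t=1.520000, y=1.183568: f=0.199167 → y ← 1.183568 + 0.52·0.199167 = 1.287135
t=2.040000, y=1.287135: f=-0.056716 → y ← 1.287135 + 0.52·(-0.056716) = 1.257643
y(2.56) ≈ 1.2576

1.2576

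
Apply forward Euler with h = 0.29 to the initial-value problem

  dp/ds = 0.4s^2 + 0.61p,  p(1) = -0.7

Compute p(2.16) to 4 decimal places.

Euler: p_{n+1} = p_n + h·f(s_n, p_n).
s=1.000000, p=-0.700000: f=-0.027000 → p ← -0.700000 + 0.29·(-0.027000) = -0.707830
s=1.290000, p=-0.707830: f=0.233864 → p ← -0.707830 + 0.29·0.233864 = -0.640010
s=1.580000, p=-0.640010: f=0.608154 → p ← -0.640010 + 0.29·0.608154 = -0.463645
s=1.870000, p=-0.463645: f=1.115937 → p ← -0.463645 + 0.29·1.115937 = -0.140023
p(2.16) ≈ -0.1400

-0.1400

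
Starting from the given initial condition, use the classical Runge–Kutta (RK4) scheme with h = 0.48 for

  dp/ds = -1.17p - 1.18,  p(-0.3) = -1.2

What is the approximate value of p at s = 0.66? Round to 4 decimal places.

RK4: k1 = f(s_n, p_n); k2 = f(s_n + h/2, p_n + (h/2)·k1); k3 = f(s_n + h/2, p_n + (h/2)·k2); k4 = f(s_n + h, p_n + h·k3); p_{n+1} = p_n + (h/6)·(k1 + 2k2 + 2k3 + k4).
s=-0.300000, p=-1.200000:
  k1 = f(-0.300000, -1.200000) = 0.224000
  k2 = f(-0.060000, -1.146240) = 0.161101
  k3 = f(-0.060000, -1.161336) = 0.178763
  k4 = f(0.180000, -1.114194) = 0.123607
  p ← -1.200000 + (0.48/6)·(k1 + 2k2 + 2k3 + k4) = -1.117813
s=0.180000, p=-1.117813:
  k1 = f(0.180000, -1.117813) = 0.127842
  k2 = f(0.420000, -1.087131) = 0.091944
  k3 = f(0.420000, -1.095747) = 0.102024
  k4 = f(0.660000, -1.068842) = 0.070545
  p ← -1.117813 + (0.48/6)·(k1 + 2k2 + 2k3 + k4) = -1.070908
p(0.66) ≈ -1.0709

-1.0709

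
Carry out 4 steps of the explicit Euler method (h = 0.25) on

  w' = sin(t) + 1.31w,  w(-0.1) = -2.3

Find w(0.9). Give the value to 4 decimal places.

-6.8548

Euler: w_{n+1} = w_n + h·f(t_n, w_n).
t=-0.100000, w=-2.300000: f=-3.112833 → w ← -2.300000 + 0.25·(-3.112833) = -3.078208
t=0.150000, w=-3.078208: f=-3.883015 → w ← -3.078208 + 0.25·(-3.883015) = -4.048962
t=0.400000, w=-4.048962: f=-4.914722 → w ← -4.048962 + 0.25·(-4.914722) = -5.277643
t=0.650000, w=-5.277643: f=-6.308525 → w ← -5.277643 + 0.25·(-6.308525) = -6.854774
w(0.9) ≈ -6.8548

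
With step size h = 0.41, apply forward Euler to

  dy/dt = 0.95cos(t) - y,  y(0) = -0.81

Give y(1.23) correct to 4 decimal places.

Euler: y_{n+1} = y_n + h·f(t_n, y_n).
t=0.000000, y=-0.810000: f=1.760000 → y ← -0.810000 + 0.41·1.760000 = -0.088400
t=0.410000, y=-0.088400: f=0.959665 → y ← -0.088400 + 0.41·0.959665 = 0.305063
t=0.820000, y=0.305063: f=0.343048 → y ← 0.305063 + 0.41·0.343048 = 0.445712
y(1.23) ≈ 0.4457

0.4457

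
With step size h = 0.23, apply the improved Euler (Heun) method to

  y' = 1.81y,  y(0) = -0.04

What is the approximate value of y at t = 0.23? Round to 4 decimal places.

Heun: k1 = f(t_n, y_n); k2 = f(t_n + h, y_n + h·k1); y_{n+1} = y_n + (h/2)·(k1 + k2).
t=0.000000, y=-0.040000:
  k1 = f(0.000000, -0.040000) = -0.072400
  k2 = f(0.230000, -0.056652) = -0.102540
  y ← -0.040000 + (0.23/2)·(-0.072400 + (-0.102540)) = -0.060118
y(0.23) ≈ -0.0601

-0.0601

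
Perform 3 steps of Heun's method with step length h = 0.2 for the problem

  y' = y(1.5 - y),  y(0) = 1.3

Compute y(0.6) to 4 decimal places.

1.4107

Heun: k1 = f(t_n, y_n); k2 = f(t_n + h, y_n + h·k1); y_{n+1} = y_n + (h/2)·(k1 + k2).
t=0.000000, y=1.300000:
  k1 = f(0.000000, 1.300000) = 0.260000
  k2 = f(0.200000, 1.352000) = 0.200096
  y ← 1.300000 + (0.2/2)·(0.260000 + 0.200096) = 1.346010
t=0.200000, y=1.346010:
  k1 = f(0.200000, 1.346010) = 0.207273
  k2 = f(0.400000, 1.387464) = 0.156140
  y ← 1.346010 + (0.2/2)·(0.207273 + 0.156140) = 1.382351
t=0.400000, y=1.382351:
  k1 = f(0.400000, 1.382351) = 0.162632
  k2 = f(0.600000, 1.414877) = 0.120438
  y ← 1.382351 + (0.2/2)·(0.162632 + 0.120438) = 1.410658
y(0.6) ≈ 1.4107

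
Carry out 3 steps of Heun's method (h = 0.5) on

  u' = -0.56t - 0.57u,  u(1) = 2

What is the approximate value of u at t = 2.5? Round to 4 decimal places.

-0.1894

Heun: k1 = f(t_n, u_n); k2 = f(t_n + h, u_n + h·k1); u_{n+1} = u_n + (h/2)·(k1 + k2).
t=1.000000, u=2.000000:
  k1 = f(1.000000, 2.000000) = -1.700000
  k2 = f(1.500000, 1.150000) = -1.495500
  u ← 2.000000 + (0.5/2)·(-1.700000 + (-1.495500)) = 1.201125
t=1.500000, u=1.201125:
  k1 = f(1.500000, 1.201125) = -1.524641
  k2 = f(2.000000, 0.438804) = -1.370118
  u ← 1.201125 + (0.5/2)·(-1.524641 + (-1.370118)) = 0.477435
t=2.000000, u=0.477435:
  k1 = f(2.000000, 0.477435) = -1.392138
  k2 = f(2.500000, -0.218634) = -1.275379
  u ← 0.477435 + (0.5/2)·(-1.392138 + (-1.275379)) = -0.189444
u(2.5) ≈ -0.1894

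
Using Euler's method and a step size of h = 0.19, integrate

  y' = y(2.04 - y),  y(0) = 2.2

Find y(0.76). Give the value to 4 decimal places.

Euler: y_{n+1} = y_n + h·f(t_n, y_n).
t=0.000000, y=2.200000: f=-0.352000 → y ← 2.200000 + 0.19·(-0.352000) = 2.133120
t=0.190000, y=2.133120: f=-0.198636 → y ← 2.133120 + 0.19·(-0.198636) = 2.095379
t=0.380000, y=2.095379: f=-0.116040 → y ← 2.095379 + 0.19·(-0.116040) = 2.073331
t=0.570000, y=2.073331: f=-0.069107 → y ← 2.073331 + 0.19·(-0.069107) = 2.060201
y(0.76) ≈ 2.0602

2.0602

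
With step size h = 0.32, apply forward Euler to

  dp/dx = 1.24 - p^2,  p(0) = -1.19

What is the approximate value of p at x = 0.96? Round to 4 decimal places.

-1.5301

Euler: p_{n+1} = p_n + h·f(x_n, p_n).
x=0.000000, p=-1.190000: f=-0.176100 → p ← -1.190000 + 0.32·(-0.176100) = -1.246352
x=0.320000, p=-1.246352: f=-0.313393 → p ← -1.246352 + 0.32·(-0.313393) = -1.346638
x=0.640000, p=-1.346638: f=-0.573434 → p ← -1.346638 + 0.32·(-0.573434) = -1.530137
p(0.96) ≈ -1.5301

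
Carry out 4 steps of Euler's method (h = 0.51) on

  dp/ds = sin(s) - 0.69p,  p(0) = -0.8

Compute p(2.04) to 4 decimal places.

Euler: p_{n+1} = p_n + h·f(s_n, p_n).
s=0.000000, p=-0.800000: f=0.552000 → p ← -0.800000 + 0.51·0.552000 = -0.518480
s=0.510000, p=-0.518480: f=0.845928 → p ← -0.518480 + 0.51·0.845928 = -0.087056
s=1.020000, p=-0.087056: f=0.912177 → p ← -0.087056 + 0.51·0.912177 = 0.378154
s=1.530000, p=0.378154: f=0.738242 → p ← 0.378154 + 0.51·0.738242 = 0.754657
p(2.04) ≈ 0.7547

0.7547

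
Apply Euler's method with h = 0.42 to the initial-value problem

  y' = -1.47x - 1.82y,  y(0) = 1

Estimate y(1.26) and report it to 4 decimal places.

-0.5666

Euler: y_{n+1} = y_n + h·f(x_n, y_n).
x=0.000000, y=1.000000: f=-1.820000 → y ← 1.000000 + 0.42·(-1.820000) = 0.235600
x=0.420000, y=0.235600: f=-1.046192 → y ← 0.235600 + 0.42·(-1.046192) = -0.203801
x=0.840000, y=-0.203801: f=-0.863883 → y ← -0.203801 + 0.42·(-0.863883) = -0.566631
y(1.26) ≈ -0.5666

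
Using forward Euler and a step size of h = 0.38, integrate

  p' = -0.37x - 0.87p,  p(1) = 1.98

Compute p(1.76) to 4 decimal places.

Euler: p_{n+1} = p_n + h·f(x_n, p_n).
x=1.000000, p=1.980000: f=-2.092600 → p ← 1.980000 + 0.38·(-2.092600) = 1.184812
x=1.380000, p=1.184812: f=-1.541386 → p ← 1.184812 + 0.38·(-1.541386) = 0.599085
p(1.76) ≈ 0.5991

0.5991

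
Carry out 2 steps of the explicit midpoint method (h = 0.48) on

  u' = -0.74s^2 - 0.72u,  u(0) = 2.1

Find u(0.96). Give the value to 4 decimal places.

0.8863

Midpoint: k1 = f(s_n, u_n); k2 = f(s_n + h/2, u_n + (h/2)·k1); u_{n+1} = u_n + h·k2.
s=0.000000, u=2.100000:
  k1 = f(0.000000, 2.100000) = -1.512000
  k2 = f(0.240000, 1.737120) = -1.293350
  u ← 2.100000 + 0.48·(-1.293350) = 1.479192
s=0.480000, u=1.479192:
  k1 = f(0.480000, 1.479192) = -1.235514
  k2 = f(0.720000, 1.182668) = -1.235137
  u ← 1.479192 + 0.48·(-1.235137) = 0.886326
u(0.96) ≈ 0.8863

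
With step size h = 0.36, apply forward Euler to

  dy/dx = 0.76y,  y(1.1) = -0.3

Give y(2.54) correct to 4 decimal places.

-0.7893

Euler: y_{n+1} = y_n + h·f(x_n, y_n).
x=1.100000, y=-0.300000: f=-0.228000 → y ← -0.300000 + 0.36·(-0.228000) = -0.382080
x=1.460000, y=-0.382080: f=-0.290381 → y ← -0.382080 + 0.36·(-0.290381) = -0.486617
x=1.820000, y=-0.486617: f=-0.369829 → y ← -0.486617 + 0.36·(-0.369829) = -0.619756
x=2.180000, y=-0.619756: f=-0.471014 → y ← -0.619756 + 0.36·(-0.471014) = -0.789321
y(2.54) ≈ -0.7893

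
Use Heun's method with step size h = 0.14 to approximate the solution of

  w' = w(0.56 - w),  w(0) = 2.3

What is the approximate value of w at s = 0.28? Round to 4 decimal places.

Heun: k1 = f(s_n, w_n); k2 = f(s_n + h, w_n + h·k1); w_{n+1} = w_n + (h/2)·(k1 + k2).
s=0.000000, w=2.300000:
  k1 = f(0.000000, 2.300000) = -4.002000
  k2 = f(0.140000, 1.739720) = -2.052382
  w ← 2.300000 + (0.14/2)·(-4.002000 + (-2.052382)) = 1.876193
s=0.140000, w=1.876193:
  k1 = f(0.140000, 1.876193) = -2.469433
  k2 = f(0.280000, 1.530473) = -1.485282
  w ← 1.876193 + (0.14/2)·(-2.469433 + (-1.485282)) = 1.599363
w(0.28) ≈ 1.5994

1.5994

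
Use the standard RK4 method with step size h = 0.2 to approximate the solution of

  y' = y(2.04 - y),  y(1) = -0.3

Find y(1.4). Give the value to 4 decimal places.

-0.8325

RK4: k1 = f(t_n, y_n); k2 = f(t_n + h/2, y_n + (h/2)·k1); k3 = f(t_n + h/2, y_n + (h/2)·k2); k4 = f(t_n + h, y_n + h·k3); y_{n+1} = y_n + (h/6)·(k1 + 2k2 + 2k3 + k4).
t=1.000000, y=-0.300000:
  k1 = f(1.000000, -0.300000) = -0.702000
  k2 = f(1.100000, -0.370200) = -0.892256
  k3 = f(1.100000, -0.389226) = -0.945517
  k4 = f(1.200000, -0.489103) = -1.236993
  y ← -0.300000 + (0.2/6)·(k1 + 2k2 + 2k3 + k4) = -0.487151
t=1.200000, y=-0.487151:
  k1 = f(1.200000, -0.487151) = -1.231105
  k2 = f(1.300000, -0.610262) = -1.617353
  k3 = f(1.300000, -0.648887) = -1.744783
  k4 = f(1.400000, -0.836108) = -2.404736
  y ← -0.487151 + (0.2/6)·(k1 + 2k2 + 2k3 + k4) = -0.832488
y(1.4) ≈ -0.8325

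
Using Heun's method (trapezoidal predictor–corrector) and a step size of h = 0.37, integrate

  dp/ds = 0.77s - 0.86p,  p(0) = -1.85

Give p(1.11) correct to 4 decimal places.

-0.3651

Heun: k1 = f(s_n, p_n); k2 = f(s_n + h, p_n + h·k1); p_{n+1} = p_n + (h/2)·(k1 + k2).
s=0.000000, p=-1.850000:
  k1 = f(0.000000, -1.850000) = 1.591000
  k2 = f(0.370000, -1.261330) = 1.369644
  p ← -1.850000 + (0.37/2)·(1.591000 + 1.369644) = -1.302281
s=0.370000, p=-1.302281:
  k1 = f(0.370000, -1.302281) = 1.404862
  k2 = f(0.740000, -0.782482) = 1.242735
  p ← -1.302281 + (0.37/2)·(1.404862 + 1.242735) = -0.812476
s=0.740000, p=-0.812476:
  k1 = f(0.740000, -0.812476) = 1.268529
  k2 = f(1.110000, -0.343120) = 1.149783
  p ← -0.812476 + (0.37/2)·(1.268529 + 1.149783) = -0.365088
p(1.11) ≈ -0.3651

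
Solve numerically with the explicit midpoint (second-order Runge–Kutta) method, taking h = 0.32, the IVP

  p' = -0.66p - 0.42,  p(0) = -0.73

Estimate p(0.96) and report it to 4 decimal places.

-0.6863

Midpoint: k1 = f(x_n, p_n); k2 = f(x_n + h/2, p_n + (h/2)·k1); p_{n+1} = p_n + h·k2.
x=0.000000, p=-0.730000:
  k1 = f(0.000000, -0.730000) = 0.061800
  k2 = f(0.160000, -0.720112) = 0.055274
  p ← -0.730000 + 0.32·0.055274 = -0.712312
x=0.320000, p=-0.712312:
  k1 = f(0.320000, -0.712312) = 0.050126
  k2 = f(0.480000, -0.704292) = 0.044833
  p ← -0.712312 + 0.32·0.044833 = -0.697966
x=0.640000, p=-0.697966:
  k1 = f(0.640000, -0.697966) = 0.040657
  k2 = f(0.800000, -0.691461) = 0.036364
  p ← -0.697966 + 0.32·0.036364 = -0.686329
p(0.96) ≈ -0.6863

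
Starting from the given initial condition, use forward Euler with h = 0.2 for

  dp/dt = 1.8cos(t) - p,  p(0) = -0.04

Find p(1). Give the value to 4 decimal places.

1.0157

Euler: p_{n+1} = p_n + h·f(t_n, p_n).
t=0.000000, p=-0.040000: f=1.840000 → p ← -0.040000 + 0.2·1.840000 = 0.328000
t=0.200000, p=0.328000: f=1.436120 → p ← 0.328000 + 0.2·1.436120 = 0.615224
t=0.400000, p=0.615224: f=1.042686 → p ← 0.615224 + 0.2·1.042686 = 0.823761
t=0.600000, p=0.823761: f=0.661843 → p ← 0.823761 + 0.2·0.661843 = 0.956130
t=0.800000, p=0.956130: f=0.297942 → p ← 0.956130 + 0.2·0.297942 = 1.015718
p(1) ≈ 1.0157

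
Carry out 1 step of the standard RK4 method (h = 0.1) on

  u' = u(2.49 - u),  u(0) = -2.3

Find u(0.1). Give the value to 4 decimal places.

-3.9902

RK4: k1 = f(x_n, u_n); k2 = f(x_n + h/2, u_n + (h/2)·k1); k3 = f(x_n + h/2, u_n + (h/2)·k2); k4 = f(x_n + h, u_n + h·k3); u_{n+1} = u_n + (h/6)·(k1 + 2k2 + 2k3 + k4).
x=0.000000, u=-2.300000:
  k1 = f(0.000000, -2.300000) = -11.017000
  k2 = f(0.050000, -2.850850) = -15.225962
  k3 = f(0.050000, -3.061298) = -16.994178
  k4 = f(0.100000, -3.999418) = -25.953894
  u ← -2.300000 + (0.1/6)·(k1 + 2k2 + 2k3 + k4) = -3.990186
u(0.1) ≈ -3.9902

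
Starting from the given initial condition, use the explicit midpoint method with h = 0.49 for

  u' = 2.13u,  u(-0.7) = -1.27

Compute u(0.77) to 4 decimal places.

-22.0229

Midpoint: k1 = f(x_n, u_n); k2 = f(x_n + h/2, u_n + (h/2)·k1); u_{n+1} = u_n + h·k2.
x=-0.700000, u=-1.270000:
  k1 = f(-0.700000, -1.270000) = -2.705100
  k2 = f(-0.455000, -1.932749) = -4.116756
  u ← -1.270000 + 0.49·(-4.116756) = -3.287211
x=-0.210000, u=-3.287211:
  k1 = f(-0.210000, -3.287211) = -7.001759
  k2 = f(0.035000, -5.002642) = -10.655626
  u ← -3.287211 + 0.49·(-10.655626) = -8.508468
x=0.280000, u=-8.508468:
  k1 = f(0.280000, -8.508468) = -18.123036
  k2 = f(0.525000, -12.948611) = -27.580542
  u ← -8.508468 + 0.49·(-27.580542) = -22.022933
u(0.77) ≈ -22.0229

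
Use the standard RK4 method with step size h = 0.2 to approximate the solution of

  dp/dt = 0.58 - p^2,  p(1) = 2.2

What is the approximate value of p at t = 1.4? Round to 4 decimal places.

RK4: k1 = f(t_n, p_n); k2 = f(t_n + h/2, p_n + (h/2)·k1); k3 = f(t_n + h/2, p_n + (h/2)·k2); k4 = f(t_n + h, p_n + h·k3); p_{n+1} = p_n + (h/6)·(k1 + 2k2 + 2k3 + k4).
t=1.000000, p=2.200000:
  k1 = f(1.000000, 2.200000) = -4.260000
  k2 = f(1.100000, 1.774000) = -2.567076
  k3 = f(1.100000, 1.943292) = -3.196385
  k4 = f(1.200000, 1.560723) = -1.855856
  p ← 2.200000 + (0.2/6)·(k1 + 2k2 + 2k3 + k4) = 1.611907
t=1.200000, p=1.611907:
  k1 = f(1.200000, 1.611907) = -2.018245
  k2 = f(1.300000, 1.410083) = -1.408334
  k3 = f(1.300000, 1.471074) = -1.584059
  k4 = f(1.400000, 1.295096) = -1.097273
  p ← 1.611907 + (0.2/6)·(k1 + 2k2 + 2k3 + k4) = 1.308564
p(1.4) ≈ 1.3086

1.3086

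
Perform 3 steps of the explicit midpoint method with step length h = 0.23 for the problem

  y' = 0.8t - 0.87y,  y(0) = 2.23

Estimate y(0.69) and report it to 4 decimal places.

Midpoint: k1 = f(t_n, y_n); k2 = f(t_n + h/2, y_n + (h/2)·k1); y_{n+1} = y_n + h·k2.
t=0.000000, y=2.230000:
  k1 = f(0.000000, 2.230000) = -1.940100
  k2 = f(0.115000, 2.006889) = -1.653993
  y ← 2.230000 + 0.23·(-1.653993) = 1.849582
t=0.230000, y=1.849582:
  k1 = f(0.230000, 1.849582) = -1.425136
  k2 = f(0.345000, 1.685691) = -1.190551
  y ← 1.849582 + 0.23·(-1.190551) = 1.575755
t=0.460000, y=1.575755:
  k1 = f(0.460000, 1.575755) = -1.002907
  k2 = f(0.575000, 1.460421) = -0.810566
  y ← 1.575755 + 0.23·(-0.810566) = 1.389325
y(0.69) ≈ 1.3893

1.3893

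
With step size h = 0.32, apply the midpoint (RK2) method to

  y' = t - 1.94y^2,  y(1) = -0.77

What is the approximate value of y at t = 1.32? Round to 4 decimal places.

-0.7902

Midpoint: k1 = f(t_n, y_n); k2 = f(t_n + h/2, y_n + (h/2)·k1); y_{n+1} = y_n + h·k2.
t=1.000000, y=-0.770000:
  k1 = f(1.000000, -0.770000) = -0.150226
  k2 = f(1.160000, -0.794036) = -0.063157
  y ← -0.770000 + 0.32·(-0.063157) = -0.790210
y(1.32) ≈ -0.7902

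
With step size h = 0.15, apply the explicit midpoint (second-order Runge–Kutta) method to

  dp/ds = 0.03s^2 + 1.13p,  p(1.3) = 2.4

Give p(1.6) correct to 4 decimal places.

3.3858

Midpoint: k1 = f(s_n, p_n); k2 = f(s_n + h/2, p_n + (h/2)·k1); p_{n+1} = p_n + h·k2.
s=1.300000, p=2.400000:
  k1 = f(1.300000, 2.400000) = 2.762700
  k2 = f(1.375000, 2.607203) = 3.002858
  p ← 2.400000 + 0.15·3.002858 = 2.850429
s=1.450000, p=2.850429:
  k1 = f(1.450000, 2.850429) = 3.284059
  k2 = f(1.525000, 3.096733) = 3.569077
  p ← 2.850429 + 0.15·3.569077 = 3.385790
p(1.6) ≈ 3.3858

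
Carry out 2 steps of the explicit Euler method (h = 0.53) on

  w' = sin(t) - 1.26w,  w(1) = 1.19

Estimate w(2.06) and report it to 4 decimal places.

Euler: w_{n+1} = w_n + h·f(t_n, w_n).
t=1.000000, w=1.190000: f=-0.657929 → w ← 1.190000 + 0.53·(-0.657929) = 0.841298
t=1.530000, w=0.841298: f=-0.060867 → w ← 0.841298 + 0.53·(-0.060867) = 0.809038
w(2.06) ≈ 0.8090

0.8090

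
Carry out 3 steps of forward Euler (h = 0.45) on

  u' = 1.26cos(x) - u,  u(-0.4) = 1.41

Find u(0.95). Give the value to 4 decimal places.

Euler: u_{n+1} = u_n + h·f(x_n, u_n).
x=-0.400000, u=1.410000: f=-0.249463 → u ← 1.410000 + 0.45·(-0.249463) = 1.297742
x=0.050000, u=1.297742: f=-0.039316 → u ← 1.297742 + 0.45·(-0.039316) = 1.280049
x=0.500000, u=1.280049: f=-0.174295 → u ← 1.280049 + 0.45·(-0.174295) = 1.201616
u(0.95) ≈ 1.2016

1.2016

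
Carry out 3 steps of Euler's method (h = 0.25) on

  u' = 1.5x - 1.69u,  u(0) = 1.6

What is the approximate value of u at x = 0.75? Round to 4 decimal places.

0.5498

Euler: u_{n+1} = u_n + h·f(x_n, u_n).
x=0.000000, u=1.600000: f=-2.704000 → u ← 1.600000 + 0.25·(-2.704000) = 0.924000
x=0.250000, u=0.924000: f=-1.186560 → u ← 0.924000 + 0.25·(-1.186560) = 0.627360
x=0.500000, u=0.627360: f=-0.310238 → u ← 0.627360 + 0.25·(-0.310238) = 0.549800
u(0.75) ≈ 0.5498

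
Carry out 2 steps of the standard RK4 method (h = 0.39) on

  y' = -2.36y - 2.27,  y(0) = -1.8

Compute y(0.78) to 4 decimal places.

-1.0981

RK4: k1 = f(t_n, y_n); k2 = f(t_n + h/2, y_n + (h/2)·k1); k3 = f(t_n + h/2, y_n + (h/2)·k2); k4 = f(t_n + h, y_n + h·k3); y_{n+1} = y_n + (h/6)·(k1 + 2k2 + 2k3 + k4).
t=0.000000, y=-1.800000:
  k1 = f(0.000000, -1.800000) = 1.978000
  k2 = f(0.195000, -1.414290) = 1.067724
  k3 = f(0.195000, -1.591794) = 1.486633
  k4 = f(0.390000, -1.220213) = 0.609703
  y ← -1.800000 + (0.39/6)·(k1 + 2k2 + 2k3 + k4) = -1.299733
t=0.390000, y=-1.299733:
  k1 = f(0.390000, -1.299733) = 0.797369
  k2 = f(0.585000, -1.144246) = 0.430420
  k3 = f(0.585000, -1.215801) = 0.599290
  k4 = f(0.780000, -1.066010) = 0.245783
  y ← -1.299733 + (0.39/6)·(k1 + 2k2 + 2k3 + k4) = -1.098066
y(0.78) ≈ -1.0981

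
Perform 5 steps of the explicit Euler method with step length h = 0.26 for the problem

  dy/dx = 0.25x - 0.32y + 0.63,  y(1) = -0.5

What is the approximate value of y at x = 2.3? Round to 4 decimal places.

Euler: y_{n+1} = y_n + h·f(x_n, y_n).
x=1.000000, y=-0.500000: f=1.040000 → y ← -0.500000 + 0.26·1.040000 = -0.229600
x=1.260000, y=-0.229600: f=1.018472 → y ← -0.229600 + 0.26·1.018472 = 0.035203
x=1.520000, y=0.035203: f=0.998735 → y ← 0.035203 + 0.26·0.998735 = 0.294874
x=1.780000, y=0.294874: f=0.980640 → y ← 0.294874 + 0.26·0.980640 = 0.549840
x=2.040000, y=0.549840: f=0.964051 → y ← 0.549840 + 0.26·0.964051 = 0.800494
y(2.3) ≈ 0.8005

0.8005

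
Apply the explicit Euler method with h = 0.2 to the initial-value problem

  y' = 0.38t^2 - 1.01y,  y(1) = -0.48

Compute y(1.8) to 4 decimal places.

Euler: y_{n+1} = y_n + h·f(t_n, y_n).
t=1.000000, y=-0.480000: f=0.864800 → y ← -0.480000 + 0.2·0.864800 = -0.307040
t=1.200000, y=-0.307040: f=0.857310 → y ← -0.307040 + 0.2·0.857310 = -0.135578
t=1.400000, y=-0.135578: f=0.881734 → y ← -0.135578 + 0.2·0.881734 = 0.040769
t=1.600000, y=0.040769: f=0.931623 → y ← 0.040769 + 0.2·0.931623 = 0.227094
y(1.8) ≈ 0.2271

0.2271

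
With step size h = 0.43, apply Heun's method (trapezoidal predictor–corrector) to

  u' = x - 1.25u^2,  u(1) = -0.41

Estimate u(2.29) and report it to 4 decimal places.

1.0262

Heun: k1 = f(x_n, u_n); k2 = f(x_n + h, u_n + h·k1); u_{n+1} = u_n + (h/2)·(k1 + k2).
x=1.000000, u=-0.410000:
  k1 = f(1.000000, -0.410000) = 0.789875
  k2 = f(1.430000, -0.070354) = 1.423813
  u ← -0.410000 + (0.43/2)·(0.789875 + 1.423813) = 0.065943
x=1.430000, u=0.065943:
  k1 = f(1.430000, 0.065943) = 1.424564
  k2 = f(1.860000, 0.678506) = 1.284538
  u ← 0.065943 + (0.43/2)·(1.424564 + 1.284538) = 0.648400
x=1.860000, u=0.648400:
  k1 = f(1.860000, 0.648400) = 1.334472
  k2 = f(2.290000, 1.222223) = 0.422714
  u ← 0.648400 + (0.43/2)·(1.334472 + 0.422714) = 1.026195
u(2.29) ≈ 1.0262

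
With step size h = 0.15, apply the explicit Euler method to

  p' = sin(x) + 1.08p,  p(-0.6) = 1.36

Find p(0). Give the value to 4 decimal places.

Euler: p_{n+1} = p_n + h·f(x_n, p_n).
x=-0.600000, p=1.360000: f=0.904158 → p ← 1.360000 + 0.15·0.904158 = 1.495624
x=-0.450000, p=1.495624: f=1.180308 → p ← 1.495624 + 0.15·1.180308 = 1.672670
x=-0.300000, p=1.672670: f=1.510963 → p ← 1.672670 + 0.15·1.510963 = 1.899314
x=-0.150000, p=1.899314: f=1.901821 → p ← 1.899314 + 0.15·1.901821 = 2.184588
p(0) ≈ 2.1846

2.1846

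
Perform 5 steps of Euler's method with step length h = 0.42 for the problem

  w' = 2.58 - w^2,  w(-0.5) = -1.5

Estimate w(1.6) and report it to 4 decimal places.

1.5122

Euler: w_{n+1} = w_n + h·f(t_n, w_n).
t=-0.500000, w=-1.500000: f=0.330000 → w ← -1.500000 + 0.42·0.330000 = -1.361400
t=-0.080000, w=-1.361400: f=0.726590 → w ← -1.361400 + 0.42·0.726590 = -1.056232
t=0.340000, w=-1.056232: f=1.464374 → w ← -1.056232 + 0.42·1.464374 = -0.441195
t=0.760000, w=-0.441195: f=2.385347 → w ← -0.441195 + 0.42·2.385347 = 0.560650
t=1.180000, w=0.560650: f=2.265671 → w ← 0.560650 + 0.42·2.265671 = 1.512232
w(1.6) ≈ 1.5122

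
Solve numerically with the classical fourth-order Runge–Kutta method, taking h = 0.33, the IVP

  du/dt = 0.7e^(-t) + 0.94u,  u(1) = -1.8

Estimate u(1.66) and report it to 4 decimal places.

RK4: k1 = f(t_n, u_n); k2 = f(t_n + h/2, u_n + (h/2)·k1); k3 = f(t_n + h/2, u_n + (h/2)·k2); k4 = f(t_n + h, u_n + h·k3); u_{n+1} = u_n + (h/6)·(k1 + 2k2 + 2k3 + k4).
t=1.000000, u=-1.800000:
  k1 = f(1.000000, -1.800000) = -1.434484
  k2 = f(1.165000, -2.036690) = -1.696143
  k3 = f(1.165000, -2.079864) = -1.736726
  k4 = f(1.330000, -2.373120) = -2.045598
  u ← -1.800000 + (0.33/6)·(k1 + 2k2 + 2k3 + k4) = -2.369020
t=1.330000, u=-2.369020:
  k1 = f(1.330000, -2.369020) = -2.041745
  k2 = f(1.495000, -2.705908) = -2.386579
  k3 = f(1.495000, -2.762806) = -2.440063
  k4 = f(1.660000, -3.174241) = -2.850689
  u ← -2.369020 + (0.33/6)·(k1 + 2k2 + 2k3 + k4) = -3.169035
u(1.66) ≈ -3.1690

-3.1690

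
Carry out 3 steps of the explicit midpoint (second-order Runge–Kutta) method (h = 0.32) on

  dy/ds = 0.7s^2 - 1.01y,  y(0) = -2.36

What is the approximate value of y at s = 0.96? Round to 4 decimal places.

-0.7479

Midpoint: k1 = f(s_n, y_n); k2 = f(s_n + h/2, y_n + (h/2)·k1); y_{n+1} = y_n + h·k2.
s=0.000000, y=-2.360000:
  k1 = f(0.000000, -2.360000) = 2.383600
  k2 = f(0.160000, -1.978624) = 2.016330
  y ← -2.360000 + 0.32·2.016330 = -1.714774
s=0.320000, y=-1.714774:
  k1 = f(0.320000, -1.714774) = 1.803602
  k2 = f(0.480000, -1.426198) = 1.601740
  y ← -1.714774 + 0.32·1.601740 = -1.202218
s=0.640000, y=-1.202218:
  k1 = f(0.640000, -1.202218) = 1.500960
  k2 = f(0.800000, -0.962064) = 1.419685
  y ← -1.202218 + 0.32·1.419685 = -0.747918
y(0.96) ≈ -0.7479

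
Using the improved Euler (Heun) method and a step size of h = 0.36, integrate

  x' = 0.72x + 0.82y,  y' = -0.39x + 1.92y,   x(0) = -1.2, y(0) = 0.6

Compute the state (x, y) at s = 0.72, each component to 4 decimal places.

Heun on (x,y): k1 = f(s_n, state_n); k2 = f(s_n + h, state_n + h·k1); state_{n+1} = state_n + (h/2)·(k1 + k2).
0.000000: (-1.200000, 0.600000)
  k1 = (-0.372000, 1.620000)
  predictor → (-1.333920, 1.183200)
  k2 = (0.009802, 2.791973)
  → (-1.265196, 1.394155)
0.360000: (-1.265196, 1.394155)
  k1 = (0.232266, 3.170204)
  predictor → (-1.181580, 2.535429)
  k2 = (1.228314, 5.328839)
  → (-1.002291, 2.923983)
(x(0.72), y(0.72)) ≈ (-1.0023, 2.9240)

-1.0023, 2.9240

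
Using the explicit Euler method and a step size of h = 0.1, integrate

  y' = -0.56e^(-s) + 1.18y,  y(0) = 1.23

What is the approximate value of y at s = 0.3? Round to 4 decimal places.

Euler: y_{n+1} = y_n + h·f(s_n, y_n).
s=0.000000, y=1.230000: f=0.891400 → y ← 1.230000 + 0.1·0.891400 = 1.319140
s=0.100000, y=1.319140: f=1.049876 → y ← 1.319140 + 0.1·1.049876 = 1.424128
s=0.200000, y=1.424128: f=1.221981 → y ← 1.424128 + 0.1·1.221981 = 1.546326
y(0.3) ≈ 1.5463

1.5463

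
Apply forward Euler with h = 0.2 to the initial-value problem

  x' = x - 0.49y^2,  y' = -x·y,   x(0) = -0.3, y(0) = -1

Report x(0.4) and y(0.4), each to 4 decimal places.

-0.6597, -1.1571

Euler on (x,y): x_{n+1} = x_n + h·x', y_{n+1} = y_n + h·y'.
0.000000: (-0.300000, -1.000000); f=(-0.790000, -0.300000) → (-0.458000, -1.060000)
0.200000: (-0.458000, -1.060000); f=(-1.008564, -0.485480) → (-0.659713, -1.157096)
(x(0.4), y(0.4)) ≈ (-0.6597, -1.1571)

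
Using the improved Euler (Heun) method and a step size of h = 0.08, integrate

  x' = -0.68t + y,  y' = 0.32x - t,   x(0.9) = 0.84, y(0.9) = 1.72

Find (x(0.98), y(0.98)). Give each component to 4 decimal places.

0.9244, 1.6674

Heun on (x,y): k1 = f(t_n, state_n); k2 = f(t_n + h, state_n + h·k1); state_{n+1} = state_n + (h/2)·(k1 + k2).
0.900000: (0.840000, 1.720000)
  k1 = (1.108000, -0.631200)
  predictor → (0.928640, 1.669504)
  k2 = (1.003104, -0.682835)
  → (0.924444, 1.667439)
(x(0.98), y(0.98)) ≈ (0.9244, 1.6674)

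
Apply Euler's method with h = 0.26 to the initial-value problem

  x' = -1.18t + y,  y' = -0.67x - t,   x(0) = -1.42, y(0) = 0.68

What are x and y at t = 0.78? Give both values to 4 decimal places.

Euler on (x,y): x_{n+1} = x_n + h·x', y_{n+1} = y_n + h·y'.
0.000000: (-1.420000, 0.680000); f=(0.680000, 0.951400) → (-1.243200, 0.927364)
0.260000: (-1.243200, 0.927364); f=(0.620564, 0.572944) → (-1.081853, 1.076329)
0.520000: (-1.081853, 1.076329); f=(0.462729, 0.204842) → (-0.961544, 1.129588)
(x(0.78), y(0.78)) ≈ (-0.9615, 1.1296)

-0.9615, 1.1296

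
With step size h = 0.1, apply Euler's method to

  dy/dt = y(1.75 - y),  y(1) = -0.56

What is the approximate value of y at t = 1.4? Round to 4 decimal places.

Euler: y_{n+1} = y_n + h·f(t_n, y_n).
t=1.000000, y=-0.560000: f=-1.293600 → y ← -0.560000 + 0.1·(-1.293600) = -0.689360
t=1.100000, y=-0.689360: f=-1.681597 → y ← -0.689360 + 0.1·(-1.681597) = -0.857520
t=1.200000, y=-0.857520: f=-2.236000 → y ← -0.857520 + 0.1·(-2.236000) = -1.081120
t=1.300000, y=-1.081120: f=-3.060779 → y ← -1.081120 + 0.1·(-3.060779) = -1.387198
y(1.4) ≈ -1.3872

-1.3872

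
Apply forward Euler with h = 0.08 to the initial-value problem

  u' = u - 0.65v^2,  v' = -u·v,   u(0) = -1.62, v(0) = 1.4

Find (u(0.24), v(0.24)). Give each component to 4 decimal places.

-2.4715, 2.1250

Euler on (u,v): u_{n+1} = u_n + h·u', v_{n+1} = v_n + h·v'.
0.000000: (-1.620000, 1.400000); f=(-2.894000, 2.268000) → (-1.851520, 1.581440)
0.080000: (-1.851520, 1.581440); f=(-3.477139, 2.928068) → (-2.129691, 1.815685)
0.160000: (-2.129691, 1.815685); f=(-4.272555, 3.866849) → (-2.471496, 2.125033)
(u(0.24), v(0.24)) ≈ (-2.4715, 2.1250)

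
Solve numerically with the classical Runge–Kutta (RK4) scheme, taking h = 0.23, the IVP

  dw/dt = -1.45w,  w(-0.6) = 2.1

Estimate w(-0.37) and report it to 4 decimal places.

1.5045

RK4: k1 = f(t_n, w_n); k2 = f(t_n + h/2, w_n + (h/2)·k1); k3 = f(t_n + h/2, w_n + (h/2)·k2); k4 = f(t_n + h, w_n + h·k3); w_{n+1} = w_n + (h/6)·(k1 + 2k2 + 2k3 + k4).
t=-0.600000, w=2.100000:
  k1 = f(-0.600000, 2.100000) = -3.045000
  k2 = f(-0.485000, 1.749825) = -2.537246
  k3 = f(-0.485000, 1.808217) = -2.621914
  k4 = f(-0.370000, 1.496960) = -2.170592
  w ← 2.100000 + (0.23/6)·(k1 + 2k2 + 2k3 + k4) = 1.504533
w(-0.37) ≈ 1.5045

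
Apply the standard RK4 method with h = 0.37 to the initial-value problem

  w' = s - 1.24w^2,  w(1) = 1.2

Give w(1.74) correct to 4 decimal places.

1.1106

RK4: k1 = f(s_n, w_n); k2 = f(s_n + h/2, w_n + (h/2)·k1); k3 = f(s_n + h/2, w_n + (h/2)·k2); k4 = f(s_n + h, w_n + h·k3); w_{n+1} = w_n + (h/6)·(k1 + 2k2 + 2k3 + k4).
s=1.000000, w=1.200000:
  k1 = f(1.000000, 1.200000) = -0.785600
  k2 = f(1.185000, 1.054664) = -0.194272
  k3 = f(1.185000, 1.164060) = -0.495243
  k4 = f(1.370000, 1.016760) = 0.088087
  w ← 1.200000 + (0.37/6)·(k1 + 2k2 + 2k3 + k4) = 1.071946
s=1.370000, w=1.071946:
  k1 = f(1.370000, 1.071946) = -0.054846
  k2 = f(1.555000, 1.061800) = 0.157000
  k3 = f(1.555000, 1.100992) = 0.051894
  k4 = f(1.740000, 1.091147) = 0.263653
  w ← 1.071946 + (0.37/6)·(k1 + 2k2 + 2k3 + k4) = 1.110587
w(1.74) ≈ 1.1106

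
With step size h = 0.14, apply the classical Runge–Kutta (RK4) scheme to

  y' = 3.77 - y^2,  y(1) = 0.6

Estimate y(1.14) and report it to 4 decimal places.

1.0306

RK4: k1 = f(s_n, y_n); k2 = f(s_n + h/2, y_n + (h/2)·k1); k3 = f(s_n + h/2, y_n + (h/2)·k2); k4 = f(s_n + h, y_n + h·k3); y_{n+1} = y_n + (h/6)·(k1 + 2k2 + 2k3 + k4).
s=1.000000, y=0.600000:
  k1 = f(1.000000, 0.600000) = 3.410000
  k2 = f(1.070000, 0.838700) = 3.066582
  k3 = f(1.070000, 0.814661) = 3.106328
  k4 = f(1.140000, 1.034886) = 2.699011
  y ← 0.600000 + (0.14/6)·(k1 + 2k2 + 2k3 + k4) = 1.030613
y(1.14) ≈ 1.0306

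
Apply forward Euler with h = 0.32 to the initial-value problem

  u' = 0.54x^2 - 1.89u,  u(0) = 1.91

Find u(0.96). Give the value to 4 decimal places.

0.1957

Euler: u_{n+1} = u_n + h·f(x_n, u_n).
x=0.000000, u=1.910000: f=-3.609900 → u ← 1.910000 + 0.32·(-3.609900) = 0.754832
x=0.320000, u=0.754832: f=-1.371336 → u ← 0.754832 + 0.32·(-1.371336) = 0.316004
x=0.640000, u=0.316004: f=-0.376064 → u ← 0.316004 + 0.32·(-0.376064) = 0.195664
u(0.96) ≈ 0.1957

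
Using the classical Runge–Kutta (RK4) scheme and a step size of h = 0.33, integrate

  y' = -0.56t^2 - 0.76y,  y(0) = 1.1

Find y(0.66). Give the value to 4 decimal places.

0.6186

RK4: k1 = f(t_n, y_n); k2 = f(t_n + h/2, y_n + (h/2)·k1); k3 = f(t_n + h/2, y_n + (h/2)·k2); k4 = f(t_n + h, y_n + h·k3); y_{n+1} = y_n + (h/6)·(k1 + 2k2 + 2k3 + k4).
t=0.000000, y=1.100000:
  k1 = f(0.000000, 1.100000) = -0.836000
  k2 = f(0.165000, 0.962060) = -0.746412
  k3 = f(0.165000, 0.976842) = -0.757646
  k4 = f(0.330000, 0.849977) = -0.706966
  y ← 1.100000 + (0.33/6)·(k1 + 2k2 + 2k3 + k4) = 0.849691
t=0.330000, y=0.849691:
  k1 = f(0.330000, 0.849691) = -0.706749
  k2 = f(0.495000, 0.733077) = -0.694352
  k3 = f(0.495000, 0.735122) = -0.695907
  k4 = f(0.660000, 0.620041) = -0.715167
  y ← 0.849691 + (0.33/6)·(k1 + 2k2 + 2k3 + k4) = 0.618557
y(0.66) ≈ 0.6186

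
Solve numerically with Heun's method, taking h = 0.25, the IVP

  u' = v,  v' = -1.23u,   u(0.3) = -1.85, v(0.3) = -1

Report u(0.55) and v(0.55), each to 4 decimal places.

Heun on (u,v): k1 = f(t_n, state_n); k2 = f(t_n + h, state_n + h·k1); state_{n+1} = state_n + (h/2)·(k1 + k2).
0.300000: (-1.850000, -1.000000)
  k1 = (-1.000000, 2.275500)
  predictor → (-2.100000, -0.431125)
  k2 = (-0.431125, 2.583000)
  → (-2.028891, -0.392687)
(u(0.55), v(0.55)) ≈ (-2.0289, -0.3927)

-2.0289, -0.3927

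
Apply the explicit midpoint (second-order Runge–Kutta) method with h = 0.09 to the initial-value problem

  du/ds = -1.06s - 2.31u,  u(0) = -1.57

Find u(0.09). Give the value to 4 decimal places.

Midpoint: k1 = f(s_n, u_n); k2 = f(s_n + h/2, u_n + (h/2)·k1); u_{n+1} = u_n + h·k2.
s=0.000000, u=-1.570000:
  k1 = f(0.000000, -1.570000) = 3.626700
  k2 = f(0.045000, -1.406799) = 3.202005
  u ← -1.570000 + 0.09·3.202005 = -1.281820
u(0.09) ≈ -1.2818

-1.2818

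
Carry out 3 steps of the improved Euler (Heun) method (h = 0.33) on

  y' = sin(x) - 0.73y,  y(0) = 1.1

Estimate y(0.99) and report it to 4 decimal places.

Heun: k1 = f(x_n, y_n); k2 = f(x_n + h, y_n + h·k1); y_{n+1} = y_n + (h/2)·(k1 + k2).
x=0.000000, y=1.100000:
  k1 = f(0.000000, 1.100000) = -0.803000
  k2 = f(0.330000, 0.835010) = -0.285514
  y ← 1.100000 + (0.33/2)·(-0.803000 + (-0.285514)) = 0.920395
x=0.330000, y=0.920395:
  k1 = f(0.330000, 0.920395) = -0.347845
  k2 = f(0.660000, 0.805606) = 0.025024
  y ← 0.920395 + (0.33/2)·(-0.347845 + 0.025024) = 0.867130
x=0.660000, y=0.867130:
  k1 = f(0.660000, 0.867130) = -0.019888
  k2 = f(0.990000, 0.860567) = 0.207812
  y ← 0.867130 + (0.33/2)·(-0.019888 + 0.207812) = 0.898137
y(0.99) ≈ 0.8981

0.8981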